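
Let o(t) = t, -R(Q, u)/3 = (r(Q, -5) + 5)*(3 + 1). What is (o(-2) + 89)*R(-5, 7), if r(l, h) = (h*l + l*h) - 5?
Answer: -52200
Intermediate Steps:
r(l, h) = -5 + 2*h*l (r(l, h) = (h*l + h*l) - 5 = 2*h*l - 5 = -5 + 2*h*l)
R(Q, u) = 120*Q (R(Q, u) = -3*((-5 + 2*(-5)*Q) + 5)*(3 + 1) = -3*((-5 - 10*Q) + 5)*4 = -3*(-10*Q)*4 = -(-120)*Q = 120*Q)
(o(-2) + 89)*R(-5, 7) = (-2 + 89)*(120*(-5)) = 87*(-600) = -52200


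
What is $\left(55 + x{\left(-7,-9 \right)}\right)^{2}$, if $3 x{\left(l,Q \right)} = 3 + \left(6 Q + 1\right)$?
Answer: $\frac{13225}{9} \approx 1469.4$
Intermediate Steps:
$x{\left(l,Q \right)} = \frac{4}{3} + 2 Q$ ($x{\left(l,Q \right)} = \frac{3 + \left(6 Q + 1\right)}{3} = \frac{3 + \left(1 + 6 Q\right)}{3} = \frac{4 + 6 Q}{3} = \frac{4}{3} + 2 Q$)
$\left(55 + x{\left(-7,-9 \right)}\right)^{2} = \left(55 + \left(\frac{4}{3} + 2 \left(-9\right)\right)\right)^{2} = \left(55 + \left(\frac{4}{3} - 18\right)\right)^{2} = \left(55 - \frac{50}{3}\right)^{2} = \left(\frac{115}{3}\right)^{2} = \frac{13225}{9}$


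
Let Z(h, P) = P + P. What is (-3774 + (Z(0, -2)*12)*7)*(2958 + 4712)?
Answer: -31523700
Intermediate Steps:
Z(h, P) = 2*P
(-3774 + (Z(0, -2)*12)*7)*(2958 + 4712) = (-3774 + ((2*(-2))*12)*7)*(2958 + 4712) = (-3774 - 4*12*7)*7670 = (-3774 - 48*7)*7670 = (-3774 - 336)*7670 = -4110*7670 = -31523700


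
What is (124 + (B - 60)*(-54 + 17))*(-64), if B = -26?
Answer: -211584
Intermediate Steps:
(124 + (B - 60)*(-54 + 17))*(-64) = (124 + (-26 - 60)*(-54 + 17))*(-64) = (124 - 86*(-37))*(-64) = (124 + 3182)*(-64) = 3306*(-64) = -211584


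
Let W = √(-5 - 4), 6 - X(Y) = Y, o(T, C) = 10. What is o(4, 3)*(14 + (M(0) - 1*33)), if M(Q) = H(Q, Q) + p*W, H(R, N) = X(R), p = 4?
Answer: -130 + 120*I ≈ -130.0 + 120.0*I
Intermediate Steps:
X(Y) = 6 - Y
H(R, N) = 6 - R
W = 3*I (W = √(-9) = 3*I ≈ 3.0*I)
M(Q) = 6 - Q + 12*I (M(Q) = (6 - Q) + 4*(3*I) = (6 - Q) + 12*I = 6 - Q + 12*I)
o(4, 3)*(14 + (M(0) - 1*33)) = 10*(14 + ((6 - 1*0 + 12*I) - 1*33)) = 10*(14 + ((6 + 0 + 12*I) - 33)) = 10*(14 + ((6 + 12*I) - 33)) = 10*(14 + (-27 + 12*I)) = 10*(-13 + 12*I) = -130 + 120*I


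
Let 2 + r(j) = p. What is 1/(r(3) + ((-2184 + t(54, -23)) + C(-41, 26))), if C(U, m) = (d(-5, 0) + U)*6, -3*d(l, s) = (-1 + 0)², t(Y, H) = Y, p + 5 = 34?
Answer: -1/2351 ≈ -0.00042535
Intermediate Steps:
p = 29 (p = -5 + 34 = 29)
d(l, s) = -⅓ (d(l, s) = -(-1 + 0)²/3 = -⅓*(-1)² = -⅓*1 = -⅓)
r(j) = 27 (r(j) = -2 + 29 = 27)
C(U, m) = -2 + 6*U (C(U, m) = (-⅓ + U)*6 = -2 + 6*U)
1/(r(3) + ((-2184 + t(54, -23)) + C(-41, 26))) = 1/(27 + ((-2184 + 54) + (-2 + 6*(-41)))) = 1/(27 + (-2130 + (-2 - 246))) = 1/(27 + (-2130 - 248)) = 1/(27 - 2378) = 1/(-2351) = -1/2351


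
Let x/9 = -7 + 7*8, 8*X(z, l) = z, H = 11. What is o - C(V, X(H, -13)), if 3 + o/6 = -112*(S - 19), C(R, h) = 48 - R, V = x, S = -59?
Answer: 52791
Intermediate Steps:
X(z, l) = z/8
x = 441 (x = 9*(-7 + 7*8) = 9*(-7 + 56) = 9*49 = 441)
V = 441
o = 52398 (o = -18 + 6*(-112*(-59 - 19)) = -18 + 6*(-112*(-78)) = -18 + 6*8736 = -18 + 52416 = 52398)
o - C(V, X(H, -13)) = 52398 - (48 - 1*441) = 52398 - (48 - 441) = 52398 - 1*(-393) = 52398 + 393 = 52791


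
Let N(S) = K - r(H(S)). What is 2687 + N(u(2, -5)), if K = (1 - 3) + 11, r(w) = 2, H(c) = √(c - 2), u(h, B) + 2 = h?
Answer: 2694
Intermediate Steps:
u(h, B) = -2 + h
H(c) = √(-2 + c)
K = 9 (K = -2 + 11 = 9)
N(S) = 7 (N(S) = 9 - 1*2 = 9 - 2 = 7)
2687 + N(u(2, -5)) = 2687 + 7 = 2694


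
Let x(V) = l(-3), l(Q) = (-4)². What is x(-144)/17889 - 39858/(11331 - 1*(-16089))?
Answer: -118763507/81752730 ≈ -1.4527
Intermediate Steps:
l(Q) = 16
x(V) = 16
x(-144)/17889 - 39858/(11331 - 1*(-16089)) = 16/17889 - 39858/(11331 - 1*(-16089)) = 16*(1/17889) - 39858/(11331 + 16089) = 16/17889 - 39858/27420 = 16/17889 - 39858*1/27420 = 16/17889 - 6643/4570 = -118763507/81752730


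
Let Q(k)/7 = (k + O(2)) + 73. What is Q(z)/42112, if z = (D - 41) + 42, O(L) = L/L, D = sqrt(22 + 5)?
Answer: 75/6016 + 3*sqrt(3)/6016 ≈ 0.013330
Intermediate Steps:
D = 3*sqrt(3) (D = sqrt(27) = 3*sqrt(3) ≈ 5.1962)
O(L) = 1
z = 1 + 3*sqrt(3) (z = (3*sqrt(3) - 41) + 42 = (-41 + 3*sqrt(3)) + 42 = 1 + 3*sqrt(3) ≈ 6.1962)
Q(k) = 518 + 7*k (Q(k) = 7*((k + 1) + 73) = 7*((1 + k) + 73) = 7*(74 + k) = 518 + 7*k)
Q(z)/42112 = (518 + 7*(1 + 3*sqrt(3)))/42112 = (518 + (7 + 21*sqrt(3)))*(1/42112) = (525 + 21*sqrt(3))*(1/42112) = 75/6016 + 3*sqrt(3)/6016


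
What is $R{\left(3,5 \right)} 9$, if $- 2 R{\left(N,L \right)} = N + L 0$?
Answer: $- \frac{27}{2} \approx -13.5$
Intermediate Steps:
$R{\left(N,L \right)} = - \frac{N}{2}$ ($R{\left(N,L \right)} = - \frac{N + L 0}{2} = - \frac{N + 0}{2} = - \frac{N}{2}$)
$R{\left(3,5 \right)} 9 = \left(- \frac{1}{2}\right) 3 \cdot 9 = \left(- \frac{3}{2}\right) 9 = - \frac{27}{2}$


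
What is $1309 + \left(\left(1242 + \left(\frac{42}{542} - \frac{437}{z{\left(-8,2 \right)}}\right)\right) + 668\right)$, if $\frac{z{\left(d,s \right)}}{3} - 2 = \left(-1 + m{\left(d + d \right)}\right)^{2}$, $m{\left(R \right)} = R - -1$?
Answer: $\frac{675095953}{209754} \approx 3218.5$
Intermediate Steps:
$m{\left(R \right)} = 1 + R$ ($m{\left(R \right)} = R + 1 = 1 + R$)
$z{\left(d,s \right)} = 6 + 12 d^{2}$ ($z{\left(d,s \right)} = 6 + 3 \left(-1 + \left(1 + \left(d + d\right)\right)\right)^{2} = 6 + 3 \left(-1 + \left(1 + 2 d\right)\right)^{2} = 6 + 3 \left(2 d\right)^{2} = 6 + 3 \cdot 4 d^{2} = 6 + 12 d^{2}$)
$1309 + \left(\left(1242 + \left(\frac{42}{542} - \frac{437}{z{\left(-8,2 \right)}}\right)\right) + 668\right) = 1309 + \left(\left(1242 + \left(\frac{42}{542} - \frac{437}{6 + 12 \left(-8\right)^{2}}\right)\right) + 668\right) = 1309 + \left(\left(1242 + \left(42 \cdot \frac{1}{542} - \frac{437}{6 + 12 \cdot 64}\right)\right) + 668\right) = 1309 + \left(\left(1242 + \left(\frac{21}{271} - \frac{437}{6 + 768}\right)\right) + 668\right) = 1309 + \left(\left(1242 + \left(\frac{21}{271} - \frac{437}{774}\right)\right) + 668\right) = 1309 + \left(\left(1242 - \frac{102173}{209754}\right) + 668\right) = 1309 + \left(\frac{260412295}{209754} + 668\right) = 1309 + \frac{400527967}{209754} = \frac{675095953}{209754}$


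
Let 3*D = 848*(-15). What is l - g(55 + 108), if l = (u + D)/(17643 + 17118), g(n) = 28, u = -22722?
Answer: -1000270/34761 ≈ -28.776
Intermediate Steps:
D = -4240 (D = (848*(-15))/3 = (1/3)*(-12720) = -4240)
l = -26962/34761 (l = (-22722 - 4240)/(17643 + 17118) = -26962/34761 ≈ -0.77564)
l - g(55 + 108) = -26962/34761 - 1*28 = -26962/34761 - 28 = -1000270/34761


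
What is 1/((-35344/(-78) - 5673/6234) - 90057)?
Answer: -81042/7261750727 ≈ -1.1160e-5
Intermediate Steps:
1/((-35344/(-78) - 5673/6234) - 90057) = 1/((-35344*(-1/78) - 5673*1/6234) - 90057) = 1/((17672/39 - 1891/2078) - 90057) = 1/(36648667/81042 - 90057) = 1/(-7261750727/81042) = -81042/7261750727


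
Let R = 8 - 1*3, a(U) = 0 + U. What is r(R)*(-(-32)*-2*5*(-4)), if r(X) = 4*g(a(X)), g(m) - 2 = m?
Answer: 35840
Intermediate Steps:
a(U) = U
g(m) = 2 + m
R = 5 (R = 8 - 3 = 5)
r(X) = 8 + 4*X (r(X) = 4*(2 + X) = 8 + 4*X)
r(R)*(-(-32)*-2*5*(-4)) = (8 + 4*5)*(-(-32)*-2*5*(-4)) = (8 + 20)*(-(-32)*(-10*(-4))) = 28*(-(-32)*40) = 28*(-1*(-1280)) = 28*1280 = 35840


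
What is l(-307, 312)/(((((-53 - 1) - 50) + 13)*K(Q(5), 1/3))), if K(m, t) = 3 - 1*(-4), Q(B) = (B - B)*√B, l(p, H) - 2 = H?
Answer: -314/637 ≈ -0.49294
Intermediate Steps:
l(p, H) = 2 + H
Q(B) = 0 (Q(B) = 0*√B = 0)
K(m, t) = 7 (K(m, t) = 3 + 4 = 7)
l(-307, 312)/(((((-53 - 1) - 50) + 13)*K(Q(5), 1/3))) = (2 + 312)/(((((-53 - 1) - 50) + 13)*7)) = 314/((((-54 - 50) + 13)*7)) = 314/(((-104 + 13)*7)) = 314/((-91*7)) = 314/(-637) = 314*(-1/637) = -314/637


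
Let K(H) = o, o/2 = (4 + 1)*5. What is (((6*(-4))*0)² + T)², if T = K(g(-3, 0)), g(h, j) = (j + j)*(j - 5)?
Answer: 2500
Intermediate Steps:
g(h, j) = 2*j*(-5 + j) (g(h, j) = (2*j)*(-5 + j) = 2*j*(-5 + j))
o = 50 (o = 2*((4 + 1)*5) = 2*(5*5) = 2*25 = 50)
K(H) = 50
T = 50
(((6*(-4))*0)² + T)² = (((6*(-4))*0)² + 50)² = ((-24*0)² + 50)² = (0² + 50)² = (0 + 50)² = 50² = 2500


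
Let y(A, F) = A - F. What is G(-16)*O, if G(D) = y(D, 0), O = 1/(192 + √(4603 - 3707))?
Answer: -24/281 + √14/281 ≈ -0.072094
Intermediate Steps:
O = 1/(192 + 8*√14) (O = 1/(192 + √896) = 1/(192 + 8*√14) ≈ 0.0045059)
G(D) = D (G(D) = D - 1*0 = D + 0 = D)
G(-16)*O = -16*(3/562 - √14/4496) = -24/281 + √14/281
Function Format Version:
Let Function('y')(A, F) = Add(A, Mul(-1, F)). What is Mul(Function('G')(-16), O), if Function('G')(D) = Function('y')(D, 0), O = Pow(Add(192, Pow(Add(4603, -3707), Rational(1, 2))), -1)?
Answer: Add(Rational(-24, 281), Mul(Rational(1, 281), Pow(14, Rational(1, 2)))) ≈ -0.072094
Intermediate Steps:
O = Pow(Add(192, Mul(8, Pow(14, Rational(1, 2)))), -1) (O = Pow(Add(192, Pow(896, Rational(1, 2))), -1) = Pow(Add(192, Mul(8, Pow(14, Rational(1, 2)))), -1) ≈ 0.0045059)
Function('G')(D) = D (Function('G')(D) = Add(D, Mul(-1, 0)) = Add(D, 0) = D)
Mul(Function('G')(-16), O) = Mul(-16, Add(Rational(3, 562), Mul(Rational(-1, 4496), Pow(14, Rational(1, 2))))) = Add(Rational(-24, 281), Mul(Rational(1, 281), Pow(14, Rational(1, 2))))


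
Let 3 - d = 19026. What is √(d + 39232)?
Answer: √20209 ≈ 142.16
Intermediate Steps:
d = -19023 (d = 3 - 1*19026 = 3 - 19026 = -19023)
√(d + 39232) = √(-19023 + 39232) = √20209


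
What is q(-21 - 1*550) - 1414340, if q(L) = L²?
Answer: -1088299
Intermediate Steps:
q(-21 - 1*550) - 1414340 = (-21 - 1*550)² - 1414340 = (-21 - 550)² - 1414340 = (-571)² - 1414340 = 326041 - 1414340 = -1088299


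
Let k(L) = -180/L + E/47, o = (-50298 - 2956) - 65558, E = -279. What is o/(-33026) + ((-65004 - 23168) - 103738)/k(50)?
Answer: 248283479632/12335211 ≈ 20128.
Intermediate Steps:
o = -118812 (o = -53254 - 65558 = -118812)
k(L) = -279/47 - 180/L (k(L) = -180/L - 279/47 = -279/47 - 180/L)
o/(-33026) + ((-65004 - 23168) - 103738)/k(50) = -118812/(-33026) + ((-65004 - 23168) - 103738)/(-279/47 - 180/50) = -118812*(-1/33026) + (-88172 - 103738)/(-279/47 - 180*1/50) = 59406/16513 - 191910/(-279/47 - 18/5) = 59406/16513 - 191910/(-2241/235) = 59406/16513 - 191910*(-235/2241) = 59406/16513 + 15032950/747 = 248283479632/12335211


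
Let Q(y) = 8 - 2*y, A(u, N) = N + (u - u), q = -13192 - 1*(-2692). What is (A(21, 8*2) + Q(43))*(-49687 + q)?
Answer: 3731594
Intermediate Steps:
q = -10500 (q = -13192 + 2692 = -10500)
A(u, N) = N (A(u, N) = N + 0 = N)
(A(21, 8*2) + Q(43))*(-49687 + q) = (8*2 + (8 - 2*43))*(-49687 - 10500) = (16 + (8 - 86))*(-60187) = (16 - 78)*(-60187) = -62*(-60187) = 3731594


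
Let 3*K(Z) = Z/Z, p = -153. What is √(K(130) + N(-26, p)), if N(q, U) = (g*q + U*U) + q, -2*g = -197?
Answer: √187401/3 ≈ 144.30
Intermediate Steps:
g = 197/2 (g = -½*(-197) = 197/2 ≈ 98.500)
K(Z) = ⅓ (K(Z) = (Z/Z)/3 = (⅓)*1 = ⅓)
N(q, U) = U² + 199*q/2 (N(q, U) = (197*q/2 + U*U) + q = (197*q/2 + U²) + q = (U² + 197*q/2) + q = U² + 199*q/2)
√(K(130) + N(-26, p)) = √(⅓ + ((-153)² + (199/2)*(-26))) = √(⅓ + (23409 - 2587)) = √(⅓ + 20822) = √(62467/3) = √187401/3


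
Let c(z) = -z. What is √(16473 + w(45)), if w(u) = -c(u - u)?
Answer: 17*√57 ≈ 128.35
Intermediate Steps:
w(u) = 0 (w(u) = -(-1)*(u - u) = -(-1)*0 = -1*0 = 0)
√(16473 + w(45)) = √(16473 + 0) = √16473 = 17*√57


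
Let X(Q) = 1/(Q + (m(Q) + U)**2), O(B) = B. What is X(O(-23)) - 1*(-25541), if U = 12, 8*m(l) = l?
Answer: 98511701/3857 ≈ 25541.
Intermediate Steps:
m(l) = l/8
X(Q) = 1/(Q + (12 + Q/8)**2) (X(Q) = 1/(Q + (Q/8 + 12)**2) = 1/(Q + (12 + Q/8)**2))
X(O(-23)) - 1*(-25541) = 64/((96 - 23)**2 + 64*(-23)) - 1*(-25541) = 64/(73**2 - 1472) + 25541 = 64/(5329 - 1472) + 25541 = 64/3857 + 25541 = 98511701/3857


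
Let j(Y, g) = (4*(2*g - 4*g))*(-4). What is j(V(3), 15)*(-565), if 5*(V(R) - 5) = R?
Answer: -271200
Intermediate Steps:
V(R) = 5 + R/5
j(Y, g) = 32*g (j(Y, g) = (4*(-2*g))*(-4) = -8*g*(-4) = 32*g)
j(V(3), 15)*(-565) = (32*15)*(-565) = 480*(-565) = -271200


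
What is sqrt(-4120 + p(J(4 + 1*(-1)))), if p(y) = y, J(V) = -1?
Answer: I*sqrt(4121) ≈ 64.195*I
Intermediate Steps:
sqrt(-4120 + p(J(4 + 1*(-1)))) = sqrt(-4120 - 1) = sqrt(-4121) = I*sqrt(4121)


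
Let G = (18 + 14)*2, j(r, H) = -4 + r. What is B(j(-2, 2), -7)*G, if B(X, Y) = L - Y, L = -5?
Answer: 128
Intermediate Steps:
G = 64 (G = 32*2 = 64)
B(X, Y) = -5 - Y
B(j(-2, 2), -7)*G = (-5 - 1*(-7))*64 = (-5 + 7)*64 = 2*64 = 128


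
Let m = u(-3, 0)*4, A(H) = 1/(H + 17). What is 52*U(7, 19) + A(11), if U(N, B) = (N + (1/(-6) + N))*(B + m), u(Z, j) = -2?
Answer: 664667/84 ≈ 7912.7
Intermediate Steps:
A(H) = 1/(17 + H)
m = -8 (m = -2*4 = -8)
U(N, B) = (-8 + B)*(-⅙ + 2*N) (U(N, B) = (N + (1/(-6) + N))*(B - 8) = (N + (-⅙ + N))*(-8 + B) = (-⅙ + 2*N)*(-8 + B) = (-8 + B)*(-⅙ + 2*N))
52*U(7, 19) + A(11) = 52*(4/3 - 16*7 - ⅙*19 + 2*19*7) + 1/(17 + 11) = 52*(4/3 - 112 - 19/6 + 266) + 1/28 = 52*(913/6) + 1/28 = 23738/3 + 1/28 = 664667/84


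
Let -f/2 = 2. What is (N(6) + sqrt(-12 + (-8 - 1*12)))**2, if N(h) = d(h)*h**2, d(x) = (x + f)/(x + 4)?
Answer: 496/25 + 288*I*sqrt(2)/5 ≈ 19.84 + 81.459*I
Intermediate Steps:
f = -4 (f = -2*2 = -4)
d(x) = (-4 + x)/(4 + x) (d(x) = (x - 4)/(x + 4) = (-4 + x)/(4 + x))
N(h) = h**2*(-4 + h)/(4 + h) (N(h) = ((-4 + h)/(4 + h))*h**2 = h**2*(-4 + h)/(4 + h))
(N(6) + sqrt(-12 + (-8 - 1*12)))**2 = (6**2*(-4 + 6)/(4 + 6) + sqrt(-12 + (-8 - 1*12)))**2 = (36*2/10 + sqrt(-12 + (-8 - 12)))**2 = (36*(1/10)*2 + sqrt(-12 - 20))**2 = (36/5 + sqrt(-32))**2 = (36/5 + 4*I*sqrt(2))**2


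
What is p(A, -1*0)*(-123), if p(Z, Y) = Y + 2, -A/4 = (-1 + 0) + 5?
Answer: -246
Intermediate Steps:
A = -16 (A = -4*((-1 + 0) + 5) = -4*(-1 + 5) = -4*4 = -16)
p(Z, Y) = 2 + Y
p(A, -1*0)*(-123) = (2 - 1*0)*(-123) = (2 + 0)*(-123) = 2*(-123) = -246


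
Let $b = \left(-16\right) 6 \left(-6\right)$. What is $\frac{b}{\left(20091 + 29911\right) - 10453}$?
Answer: $\frac{192}{13183} \approx 0.014564$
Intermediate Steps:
$b = 576$ ($b = \left(-96\right) \left(-6\right) = 576$)
$\frac{b}{\left(20091 + 29911\right) - 10453} = \frac{576}{\left(20091 + 29911\right) - 10453} = \frac{576}{50002 - 10453} = \frac{576}{39549} = 576 \cdot \frac{1}{39549} = \frac{192}{13183}$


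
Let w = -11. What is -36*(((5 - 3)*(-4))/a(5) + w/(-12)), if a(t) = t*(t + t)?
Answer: -681/25 ≈ -27.240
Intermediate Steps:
a(t) = 2*t² (a(t) = t*(2*t) = 2*t²)
-36*(((5 - 3)*(-4))/a(5) + w/(-12)) = -36*(((5 - 3)*(-4))/((2*5²)) - 11/(-12)) = -36*((2*(-4))/((2*25)) - 11*(-1/12)) = -36*(-8/50 + 11/12) = -36*(-8*1/50 + 11/12) = -36*(-4/25 + 11/12) = -36*227/300 = -681/25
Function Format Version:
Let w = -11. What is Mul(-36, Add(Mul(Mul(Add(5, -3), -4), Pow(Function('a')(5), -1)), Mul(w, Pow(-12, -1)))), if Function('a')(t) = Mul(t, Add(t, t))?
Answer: Rational(-681, 25) ≈ -27.240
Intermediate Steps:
Function('a')(t) = Mul(2, Pow(t, 2)) (Function('a')(t) = Mul(t, Mul(2, t)) = Mul(2, Pow(t, 2)))
Mul(-36, Add(Mul(Mul(Add(5, -3), -4), Pow(Function('a')(5), -1)), Mul(w, Pow(-12, -1)))) = Mul(-36, Add(Mul(Mul(Add(5, -3), -4), Pow(Mul(2, Pow(5, 2)), -1)), Mul(-11, Pow(-12, -1)))) = Mul(-36, Add(Mul(Mul(2, -4), Pow(Mul(2, 25), -1)), Mul(-11, Rational(-1, 12)))) = Mul(-36, Add(Mul(-8, Pow(50, -1)), Rational(11, 12))) = Mul(-36, Add(Mul(-8, Rational(1, 50)), Rational(11, 12))) = Mul(-36, Add(Rational(-4, 25), Rational(11, 12))) = Mul(-36, Rational(227, 300)) = Rational(-681, 25)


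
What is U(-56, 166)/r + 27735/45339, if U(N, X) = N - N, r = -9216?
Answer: 9245/15113 ≈ 0.61172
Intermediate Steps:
U(N, X) = 0
U(-56, 166)/r + 27735/45339 = 0/(-9216) + 27735/45339 = 0*(-1/9216) + 27735*(1/45339) = 0 + 9245/15113 = 9245/15113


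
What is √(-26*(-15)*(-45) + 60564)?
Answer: √43014 ≈ 207.40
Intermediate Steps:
√(-26*(-15)*(-45) + 60564) = √(390*(-45) + 60564) = √(-17550 + 60564) = √43014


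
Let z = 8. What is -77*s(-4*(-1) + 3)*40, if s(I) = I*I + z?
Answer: -175560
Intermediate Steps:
s(I) = 8 + I² (s(I) = I*I + 8 = I² + 8 = 8 + I²)
-77*s(-4*(-1) + 3)*40 = -77*(8 + (-4*(-1) + 3)²)*40 = -77*(8 + (4 + 3)²)*40 = -77*(8 + 7²)*40 = -77*(8 + 49)*40 = -77*57*40 = -4389*40 = -175560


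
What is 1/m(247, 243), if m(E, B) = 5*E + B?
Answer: 1/1478 ≈ 0.00067659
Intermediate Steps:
m(E, B) = B + 5*E
1/m(247, 243) = 1/(243 + 5*247) = 1/(243 + 1235) = 1/1478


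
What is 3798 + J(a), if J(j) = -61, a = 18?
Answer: 3737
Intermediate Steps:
3798 + J(a) = 3798 - 61 = 3737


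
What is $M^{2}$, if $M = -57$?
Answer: $3249$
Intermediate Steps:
$M^{2} = \left(-57\right)^{2} = 3249$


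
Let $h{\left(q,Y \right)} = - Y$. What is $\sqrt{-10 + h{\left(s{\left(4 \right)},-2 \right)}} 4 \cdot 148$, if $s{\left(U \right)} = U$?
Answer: $1184 i \sqrt{2} \approx 1674.4 i$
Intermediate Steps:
$\sqrt{-10 + h{\left(s{\left(4 \right)},-2 \right)}} 4 \cdot 148 = \sqrt{-10 - -2} \cdot 4 \cdot 148 = \sqrt{-10 + 2} \cdot 592 = \sqrt{-8} \cdot 592 = 2 i \sqrt{2} \cdot 592 = 1184 i \sqrt{2}$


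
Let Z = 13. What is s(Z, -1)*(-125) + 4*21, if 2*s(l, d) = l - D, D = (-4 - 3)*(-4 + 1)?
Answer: 584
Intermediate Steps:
D = 21 (D = -7*(-3) = 21)
s(l, d) = -21/2 + l/2 (s(l, d) = (l - 1*21)/2 = (l - 21)/2 = (-21 + l)/2 = -21/2 + l/2)
s(Z, -1)*(-125) + 4*21 = (-21/2 + (½)*13)*(-125) + 4*21 = (-21/2 + 13/2)*(-125) + 84 = -4*(-125) + 84 = 500 + 84 = 584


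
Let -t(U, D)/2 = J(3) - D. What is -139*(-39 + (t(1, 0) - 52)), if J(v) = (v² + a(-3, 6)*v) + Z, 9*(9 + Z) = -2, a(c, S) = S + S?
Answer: 203357/9 ≈ 22595.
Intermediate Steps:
a(c, S) = 2*S
Z = -83/9 (Z = -9 + (⅑)*(-2) = -9 - 2/9 = -83/9 ≈ -9.2222)
J(v) = -83/9 + v² + 12*v (J(v) = (v² + (2*6)*v) - 83/9 = (v² + 12*v) - 83/9 = -83/9 + v² + 12*v)
t(U, D) = -644/9 + 2*D (t(U, D) = -2*((-83/9 + 3² + 12*3) - D) = -2*((-83/9 + 9 + 36) - D) = -2*(322/9 - D) = -644/9 + 2*D)
-139*(-39 + (t(1, 0) - 52)) = -139*(-39 + ((-644/9 + 2*0) - 52)) = -139*(-39 + ((-644/9 + 0) - 52)) = -139*(-39 + (-644/9 - 52)) = -139*(-39 - 1112/9) = -139*(-1463/9) = 203357/9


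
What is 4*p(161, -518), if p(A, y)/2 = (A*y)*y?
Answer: 345601312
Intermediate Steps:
p(A, y) = 2*A*y² (p(A, y) = 2*((A*y)*y) = 2*(A*y²) = 2*A*y²)
4*p(161, -518) = 4*(2*161*(-518)²) = 4*(2*161*268324) = 4*86400328 = 345601312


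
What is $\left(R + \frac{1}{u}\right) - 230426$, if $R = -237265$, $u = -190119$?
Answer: $- \frac{88916945230}{190119} \approx -4.6769 \cdot 10^{5}$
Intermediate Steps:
$\left(R + \frac{1}{u}\right) - 230426 = \left(-237265 + \frac{1}{-190119}\right) - 230426 = \left(-237265 - \frac{1}{190119}\right) - 230426 = - \frac{45108584536}{190119} - 230426 = - \frac{88916945230}{190119}$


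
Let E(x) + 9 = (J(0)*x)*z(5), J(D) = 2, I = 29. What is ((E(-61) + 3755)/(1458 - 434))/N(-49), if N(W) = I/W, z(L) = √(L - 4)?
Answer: -22197/3712 ≈ -5.9798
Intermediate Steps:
z(L) = √(-4 + L)
E(x) = -9 + 2*x (E(x) = -9 + (2*x)*√(-4 + 5) = -9 + (2*x)*√1 = -9 + (2*x)*1 = -9 + 2*x)
N(W) = 29/W
((E(-61) + 3755)/(1458 - 434))/N(-49) = (((-9 + 2*(-61)) + 3755)/(1458 - 434))/((29/(-49))) = (((-9 - 122) + 3755)/1024)/((29*(-1/49))) = ((-131 + 3755)*(1/1024))/(-29/49) = (3624*(1/1024))*(-49/29) = (453/128)*(-49/29) = -22197/3712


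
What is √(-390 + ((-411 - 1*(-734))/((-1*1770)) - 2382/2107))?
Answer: I*√111071798344110/532770 ≈ 19.782*I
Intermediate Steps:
√(-390 + ((-411 - 1*(-734))/((-1*1770)) - 2382/2107)) = √(-390 + ((-411 + 734)/(-1770) - 2382*1/2107)) = √(-390 + (323*(-1/1770) - 2382/2107)) = √(-390 + (-323/1770 - 2382/2107)) = √(-390 - 4896701/3729390) = √(-1459358801/3729390) = I*√111071798344110/532770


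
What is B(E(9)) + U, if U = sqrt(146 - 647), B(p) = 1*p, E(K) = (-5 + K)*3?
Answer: 12 + I*sqrt(501) ≈ 12.0 + 22.383*I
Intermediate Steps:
E(K) = -15 + 3*K
B(p) = p
U = I*sqrt(501) (U = sqrt(-501) = I*sqrt(501) ≈ 22.383*I)
B(E(9)) + U = (-15 + 3*9) + I*sqrt(501) = (-15 + 27) + I*sqrt(501) = 12 + I*sqrt(501)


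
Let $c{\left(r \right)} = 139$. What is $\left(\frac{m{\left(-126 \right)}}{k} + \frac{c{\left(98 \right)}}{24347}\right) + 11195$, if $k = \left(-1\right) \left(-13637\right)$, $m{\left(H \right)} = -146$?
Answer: $\frac{3716962677486}{332020039} \approx 11195.0$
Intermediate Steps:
$k = 13637$
$\left(\frac{m{\left(-126 \right)}}{k} + \frac{c{\left(98 \right)}}{24347}\right) + 11195 = \left(- \frac{146}{13637} + \frac{139}{24347}\right) + 11195 = - \frac{1659119}{332020039} + 11195 = \frac{3716962677486}{332020039}$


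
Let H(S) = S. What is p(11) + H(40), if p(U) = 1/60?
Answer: 2401/60 ≈ 40.017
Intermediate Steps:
p(U) = 1/60
p(11) + H(40) = 1/60 + 40 = 2401/60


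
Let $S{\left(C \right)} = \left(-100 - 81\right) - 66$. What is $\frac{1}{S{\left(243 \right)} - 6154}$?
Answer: $- \frac{1}{6401} \approx -0.00015623$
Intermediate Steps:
$S{\left(C \right)} = -247$ ($S{\left(C \right)} = -181 - 66 = -247$)
$\frac{1}{S{\left(243 \right)} - 6154} = \frac{1}{-247 - 6154} = \frac{1}{-6401} = - \frac{1}{6401}$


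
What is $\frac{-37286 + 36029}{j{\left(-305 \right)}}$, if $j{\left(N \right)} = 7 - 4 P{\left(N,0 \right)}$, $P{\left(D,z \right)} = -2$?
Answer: $- \frac{419}{5} \approx -83.8$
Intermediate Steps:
$j{\left(N \right)} = 15$ ($j{\left(N \right)} = 7 - -8 = 7 + 8 = 15$)
$\frac{-37286 + 36029}{j{\left(-305 \right)}} = \frac{-37286 + 36029}{15} = \left(-1257\right) \frac{1}{15} = - \frac{419}{5}$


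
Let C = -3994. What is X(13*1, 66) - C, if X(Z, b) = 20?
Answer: 4014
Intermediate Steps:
X(13*1, 66) - C = 20 - 1*(-3994) = 20 + 3994 = 4014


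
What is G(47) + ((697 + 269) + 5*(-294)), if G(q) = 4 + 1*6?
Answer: -494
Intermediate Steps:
G(q) = 10 (G(q) = 4 + 6 = 10)
G(47) + ((697 + 269) + 5*(-294)) = 10 + ((697 + 269) + 5*(-294)) = 10 + (966 - 1470) = 10 - 504 = -494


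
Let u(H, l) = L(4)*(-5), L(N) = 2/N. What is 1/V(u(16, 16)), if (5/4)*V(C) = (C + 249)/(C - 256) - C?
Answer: 2585/3198 ≈ 0.80832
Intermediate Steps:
u(H, l) = -5/2 (u(H, l) = (2/4)*(-5) = (2*(¼))*(-5) = (½)*(-5) = -5/2)
V(C) = -4*C/5 + 4*(249 + C)/(5*(-256 + C)) (V(C) = 4*((C + 249)/(C - 256) - C)/5 = 4*((249 + C)/(-256 + C) - C)/5 = 4*(-C + (249 + C)/(-256 + C))/5 = -4*C/5 + 4*(249 + C)/(5*(-256 + C)))
1/V(u(16, 16)) = 1/(4*(249 - (-5/2)² + 257*(-5/2))/(5*(-256 - 5/2))) = 1/(4*(249 - 1*25/4 - 1285/2)/(5*(-517/2))) = 1/((⅘)*(-2/517)*(249 - 25/4 - 1285/2)) = 1/((⅘)*(-2/517)*(-1599/4)) = 1/(3198/2585) = 2585/3198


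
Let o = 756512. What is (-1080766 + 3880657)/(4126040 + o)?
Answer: 2799891/4882552 ≈ 0.57345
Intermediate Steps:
(-1080766 + 3880657)/(4126040 + o) = (-1080766 + 3880657)/(4126040 + 756512) = 2799891/4882552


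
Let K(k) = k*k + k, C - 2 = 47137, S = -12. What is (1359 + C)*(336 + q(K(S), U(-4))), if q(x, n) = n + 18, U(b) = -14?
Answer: 16489320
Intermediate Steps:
C = 47139 (C = 2 + 47137 = 47139)
K(k) = k + k**2 (K(k) = k**2 + k = k + k**2)
q(x, n) = 18 + n
(1359 + C)*(336 + q(K(S), U(-4))) = (1359 + 47139)*(336 + (18 - 14)) = 48498*(336 + 4) = 48498*340 = 16489320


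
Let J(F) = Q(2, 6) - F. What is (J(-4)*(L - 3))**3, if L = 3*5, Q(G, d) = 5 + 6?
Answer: 5832000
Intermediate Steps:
Q(G, d) = 11
L = 15
J(F) = 11 - F
(J(-4)*(L - 3))**3 = ((11 - 1*(-4))*(15 - 3))**3 = ((11 + 4)*12)**3 = (15*12)**3 = 180**3 = 5832000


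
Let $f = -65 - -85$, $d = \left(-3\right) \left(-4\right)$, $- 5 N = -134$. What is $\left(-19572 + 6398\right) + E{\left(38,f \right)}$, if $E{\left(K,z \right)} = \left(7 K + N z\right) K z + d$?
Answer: $596358$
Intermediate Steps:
$N = \frac{134}{5}$ ($N = \left(- \frac{1}{5}\right) \left(-134\right) = \frac{134}{5} \approx 26.8$)
$d = 12$
$f = 20$ ($f = -65 + 85 = 20$)
$E{\left(K,z \right)} = 12 + K z \left(7 K + \frac{134 z}{5}\right)$ ($E{\left(K,z \right)} = \left(7 K + \frac{134 z}{5}\right) K z + 12 = K \left(7 K + \frac{134 z}{5}\right) z + 12 = K z \left(7 K + \frac{134 z}{5}\right) + 12 = 12 + K z \left(7 K + \frac{134 z}{5}\right)$)
$\left(-19572 + 6398\right) + E{\left(38,f \right)} = \left(-19572 + 6398\right) + \left(12 + 7 \cdot 20 \cdot 38^{2} + \frac{134}{5} \cdot 38 \cdot 20^{2}\right) = -13174 + \left(12 + 7 \cdot 20 \cdot 1444 + \frac{134}{5} \cdot 38 \cdot 400\right) = -13174 + \left(12 + 202160 + 407360\right) = -13174 + 609532 = 596358$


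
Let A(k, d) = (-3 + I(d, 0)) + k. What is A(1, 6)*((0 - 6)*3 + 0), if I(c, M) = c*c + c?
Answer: -720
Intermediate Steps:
I(c, M) = c + c² (I(c, M) = c² + c = c + c²)
A(k, d) = -3 + k + d*(1 + d) (A(k, d) = (-3 + d*(1 + d)) + k = -3 + k + d*(1 + d))
A(1, 6)*((0 - 6)*3 + 0) = (-3 + 1 + 6*(1 + 6))*((0 - 6)*3 + 0) = (-3 + 1 + 6*7)*(-6*3 + 0) = (-3 + 1 + 42)*(-18 + 0) = 40*(-18) = -720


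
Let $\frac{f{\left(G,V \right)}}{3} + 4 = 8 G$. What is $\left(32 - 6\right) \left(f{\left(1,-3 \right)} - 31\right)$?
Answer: $-494$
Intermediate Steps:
$f{\left(G,V \right)} = -12 + 24 G$ ($f{\left(G,V \right)} = -12 + 3 \cdot 8 G = -12 + 24 G$)
$\left(32 - 6\right) \left(f{\left(1,-3 \right)} - 31\right) = \left(32 - 6\right) \left(\left(-12 + 24 \cdot 1\right) - 31\right) = 26 \left(\left(-12 + 24\right) - 31\right) = 26 \left(12 - 31\right) = 26 \left(-19\right) = -494$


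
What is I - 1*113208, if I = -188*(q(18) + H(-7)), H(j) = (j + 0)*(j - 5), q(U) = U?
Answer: -132384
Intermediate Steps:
H(j) = j*(-5 + j)
I = -19176 (I = -188*(18 - 7*(-5 - 7)) = -188*(18 - 7*(-12)) = -188*(18 + 84) = -188*102 = -19176)
I - 1*113208 = -19176 - 1*113208 = -19176 - 113208 = -132384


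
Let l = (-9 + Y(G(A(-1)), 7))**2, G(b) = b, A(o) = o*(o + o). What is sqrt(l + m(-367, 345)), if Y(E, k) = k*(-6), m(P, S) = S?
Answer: sqrt(2946) ≈ 54.277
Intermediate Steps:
A(o) = 2*o**2 (A(o) = o*(2*o) = 2*o**2)
Y(E, k) = -6*k
l = 2601 (l = (-9 - 6*7)**2 = (-9 - 42)**2 = (-51)**2 = 2601)
sqrt(l + m(-367, 345)) = sqrt(2601 + 345) = sqrt(2946)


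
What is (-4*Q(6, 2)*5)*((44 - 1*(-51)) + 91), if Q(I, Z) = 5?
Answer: -18600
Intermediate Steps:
(-4*Q(6, 2)*5)*((44 - 1*(-51)) + 91) = (-4*5*5)*((44 - 1*(-51)) + 91) = (-20*5)*((44 + 51) + 91) = -100*(95 + 91) = -100*186 = -18600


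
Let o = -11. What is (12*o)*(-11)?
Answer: 1452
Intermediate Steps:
(12*o)*(-11) = (12*(-11))*(-11) = -132*(-11) = 1452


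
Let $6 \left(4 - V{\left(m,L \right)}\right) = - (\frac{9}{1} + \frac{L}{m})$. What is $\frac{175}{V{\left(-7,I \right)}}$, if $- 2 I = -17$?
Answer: $\frac{2940}{89} \approx 33.034$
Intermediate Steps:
$I = \frac{17}{2}$ ($I = \left(- \frac{1}{2}\right) \left(-17\right) = \frac{17}{2} \approx 8.5$)
$V{\left(m,L \right)} = \frac{11}{2} + \frac{L}{6 m}$ ($V{\left(m,L \right)} = 4 - \frac{\left(-1\right) \left(\frac{9}{1} + \frac{L}{m}\right)}{6} = 4 - \frac{\left(-1\right) \left(9 \cdot 1 + \frac{L}{m}\right)}{6} = 4 - \frac{\left(-1\right) \left(9 + \frac{L}{m}\right)}{6} = 4 - \frac{-9 - \frac{L}{m}}{6} = 4 + \left(\frac{3}{2} + \frac{L}{6 m}\right) = \frac{11}{2} + \frac{L}{6 m}$)
$\frac{175}{V{\left(-7,I \right)}} = \frac{175}{\frac{1}{6} \frac{1}{-7} \left(\frac{17}{2} + 33 \left(-7\right)\right)} = \frac{175}{\frac{1}{6} \left(- \frac{1}{7}\right) \left(\frac{17}{2} - 231\right)} = \frac{175}{\frac{1}{6} \left(- \frac{1}{7}\right) \left(- \frac{445}{2}\right)} = \frac{175}{\frac{445}{84}} = 175 \cdot \frac{84}{445} = \frac{2940}{89}$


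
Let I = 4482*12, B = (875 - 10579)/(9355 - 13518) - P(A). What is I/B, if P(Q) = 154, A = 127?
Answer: -37317132/105233 ≈ -354.61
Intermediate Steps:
B = -631398/4163 (B = (875 - 10579)/(9355 - 13518) - 1*154 = -9704/(-4163) - 154 = -9704*(-1/4163) - 154 = 9704/4163 - 154 = -631398/4163 ≈ -151.67)
I = 53784
I/B = 53784/(-631398/4163) = 53784*(-4163/631398) = -37317132/105233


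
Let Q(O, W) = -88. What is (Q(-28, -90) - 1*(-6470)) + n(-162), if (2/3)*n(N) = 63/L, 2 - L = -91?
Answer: 395747/62 ≈ 6383.0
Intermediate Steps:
L = 93 (L = 2 - 1*(-91) = 2 + 91 = 93)
n(N) = 63/62 (n(N) = 3*(63/93)/2 = 3*(63*(1/93))/2 = (3/2)*(21/31) = 63/62)
(Q(-28, -90) - 1*(-6470)) + n(-162) = (-88 - 1*(-6470)) + 63/62 = (-88 + 6470) + 63/62 = 6382 + 63/62 = 395747/62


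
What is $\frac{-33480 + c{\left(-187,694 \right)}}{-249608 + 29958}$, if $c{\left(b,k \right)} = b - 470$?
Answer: $\frac{34137}{219650} \approx 0.15542$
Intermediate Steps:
$c{\left(b,k \right)} = -470 + b$
$\frac{-33480 + c{\left(-187,694 \right)}}{-249608 + 29958} = \frac{-33480 - 657}{-249608 + 29958} = \frac{-33480 - 657}{-219650} = \left(-34137\right) \left(- \frac{1}{219650}\right) = \frac{34137}{219650}$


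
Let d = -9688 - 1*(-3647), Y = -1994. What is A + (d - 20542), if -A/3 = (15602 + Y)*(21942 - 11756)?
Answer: -415859847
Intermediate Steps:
d = -6041 (d = -9688 + 3647 = -6041)
A = -415833264 (A = -3*(15602 - 1994)*(21942 - 11756) = -40824*10186 = -3*138611088 = -415833264)
A + (d - 20542) = -415833264 + (-6041 - 20542) = -415833264 - 26583 = -415859847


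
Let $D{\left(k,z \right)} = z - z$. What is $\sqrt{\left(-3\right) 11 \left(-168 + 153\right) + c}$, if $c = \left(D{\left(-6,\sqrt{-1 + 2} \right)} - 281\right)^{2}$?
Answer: $4 \sqrt{4966} \approx 281.88$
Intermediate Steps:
$D{\left(k,z \right)} = 0$
$c = 78961$ ($c = \left(0 - 281\right)^{2} = \left(-281\right)^{2} = 78961$)
$\sqrt{\left(-3\right) 11 \left(-168 + 153\right) + c} = \sqrt{\left(-3\right) 11 \left(-168 + 153\right) + 78961} = \sqrt{\left(-33\right) \left(-15\right) + 78961} = \sqrt{495 + 78961} = \sqrt{79456} = 4 \sqrt{4966}$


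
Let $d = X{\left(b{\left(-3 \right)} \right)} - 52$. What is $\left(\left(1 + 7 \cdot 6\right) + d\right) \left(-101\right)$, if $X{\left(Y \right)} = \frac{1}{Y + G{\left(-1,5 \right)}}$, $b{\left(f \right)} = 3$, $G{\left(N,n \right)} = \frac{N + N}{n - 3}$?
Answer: $\frac{1717}{2} \approx 858.5$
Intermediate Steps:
$G{\left(N,n \right)} = \frac{2 N}{-3 + n}$
$X{\left(Y \right)} = \frac{1}{-1 + Y}$ ($X{\left(Y \right)} = \frac{1}{Y + 2 \left(-1\right) \frac{1}{-3 + 5}} = \frac{1}{Y + 2 \left(-1\right) \frac{1}{2}} = \frac{1}{Y - 1} = \frac{1}{-1 + Y}$)
$d = - \frac{103}{2}$ ($d = \frac{1}{-1 + 3} - 52 = \frac{1}{2} - 52 = - \frac{103}{2} \approx -51.5$)
$\left(\left(1 + 7 \cdot 6\right) + d\right) \left(-101\right) = \left(\left(1 + 7 \cdot 6\right) - \frac{103}{2}\right) \left(-101\right) = \left(\left(1 + 42\right) - \frac{103}{2}\right) \left(-101\right) = \left(43 - \frac{103}{2}\right) \left(-101\right) = \left(- \frac{17}{2}\right) \left(-101\right) = \frac{1717}{2}$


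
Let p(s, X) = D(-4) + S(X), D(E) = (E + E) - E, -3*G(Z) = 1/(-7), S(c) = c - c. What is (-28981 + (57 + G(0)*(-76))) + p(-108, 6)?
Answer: -607564/21 ≈ -28932.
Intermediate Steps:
S(c) = 0
G(Z) = 1/21 (G(Z) = -⅓/(-7) = -⅓*(-⅐) = 1/21)
D(E) = E (D(E) = 2*E - E = E)
p(s, X) = -4 (p(s, X) = -4 + 0 = -4)
(-28981 + (57 + G(0)*(-76))) + p(-108, 6) = (-28981 + (57 + (1/21)*(-76))) - 4 = (-28981 + (57 - 76/21)) - 4 = (-28981 + 1121/21) - 4 = -607480/21 - 4 = -607564/21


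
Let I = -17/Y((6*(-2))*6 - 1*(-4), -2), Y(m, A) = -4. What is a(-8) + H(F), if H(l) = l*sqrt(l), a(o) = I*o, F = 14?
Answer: -34 + 14*sqrt(14) ≈ 18.383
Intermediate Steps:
I = 17/4 (I = -17/(-4) = -17*(-1/4) = 17/4 ≈ 4.2500)
a(o) = 17*o/4
H(l) = l**(3/2)
a(-8) + H(F) = (17/4)*(-8) + 14**(3/2) = -34 + 14*sqrt(14)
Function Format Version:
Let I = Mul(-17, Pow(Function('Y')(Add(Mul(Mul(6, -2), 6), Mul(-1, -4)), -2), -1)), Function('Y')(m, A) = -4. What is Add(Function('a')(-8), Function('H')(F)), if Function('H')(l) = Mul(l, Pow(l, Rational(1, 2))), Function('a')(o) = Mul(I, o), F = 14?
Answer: Add(-34, Mul(14, Pow(14, Rational(1, 2)))) ≈ 18.383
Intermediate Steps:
I = Rational(17, 4) (I = Mul(-17, Pow(-4, -1)) = Mul(-17, Rational(-1, 4)) = Rational(17, 4) ≈ 4.2500)
Function('a')(o) = Mul(Rational(17, 4), o)
Function('H')(l) = Pow(l, Rational(3, 2))
Add(Function('a')(-8), Function('H')(F)) = Add(Mul(Rational(17, 4), -8), Pow(14, Rational(3, 2))) = Add(-34, Mul(14, Pow(14, Rational(1, 2))))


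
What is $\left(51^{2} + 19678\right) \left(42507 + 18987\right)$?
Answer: $1370024826$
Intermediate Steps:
$\left(51^{2} + 19678\right) \left(42507 + 18987\right) = \left(2601 + 19678\right) 61494 = 22279 \cdot 61494 = 1370024826$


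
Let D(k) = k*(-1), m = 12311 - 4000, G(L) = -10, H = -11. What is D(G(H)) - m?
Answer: -8301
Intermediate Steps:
m = 8311
D(k) = -k
D(G(H)) - m = -1*(-10) - 1*8311 = 10 - 8311 = -8301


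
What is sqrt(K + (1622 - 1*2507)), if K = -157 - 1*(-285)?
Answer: I*sqrt(757) ≈ 27.514*I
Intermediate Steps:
K = 128 (K = -157 + 285 = 128)
sqrt(K + (1622 - 1*2507)) = sqrt(128 + (1622 - 1*2507)) = sqrt(128 + (1622 - 2507)) = sqrt(128 - 885) = sqrt(-757) = I*sqrt(757)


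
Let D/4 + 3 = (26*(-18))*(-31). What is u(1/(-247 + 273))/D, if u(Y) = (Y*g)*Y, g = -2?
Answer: -1/19610760 ≈ -5.0992e-8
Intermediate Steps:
D = 58020 (D = -12 + 4*((26*(-18))*(-31)) = -12 + 4*(-468*(-31)) = -12 + 4*14508 = -12 + 58032 = 58020)
u(Y) = -2*Y² (u(Y) = (Y*(-2))*Y = (-2*Y)*Y = -2*Y²)
u(1/(-247 + 273))/D = -2/(-247 + 273)²/58020 = -2*(1/26)²*(1/58020) = -2*1/676*(1/58020) = -1/338*1/58020 = -1/19610760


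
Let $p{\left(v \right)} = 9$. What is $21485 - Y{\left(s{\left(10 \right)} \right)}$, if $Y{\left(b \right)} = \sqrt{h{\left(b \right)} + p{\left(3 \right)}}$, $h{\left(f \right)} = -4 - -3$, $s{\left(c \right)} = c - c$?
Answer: $21485 - 2 \sqrt{2} \approx 21482.0$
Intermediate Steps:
$s{\left(c \right)} = 0$
$h{\left(f \right)} = -1$ ($h{\left(f \right)} = -4 + 3 = -1$)
$Y{\left(b \right)} = 2 \sqrt{2}$ ($Y{\left(b \right)} = \sqrt{-1 + 9} = \sqrt{8} = 2 \sqrt{2}$)
$21485 - Y{\left(s{\left(10 \right)} \right)} = 21485 - 2 \sqrt{2}$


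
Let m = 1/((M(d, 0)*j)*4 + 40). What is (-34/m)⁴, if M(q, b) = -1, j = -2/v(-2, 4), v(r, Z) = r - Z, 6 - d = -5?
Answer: 241962255978496/81 ≈ 2.9872e+12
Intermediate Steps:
d = 11 (d = 6 - 1*(-5) = 6 + 5 = 11)
j = ⅓ (j = -2/(-2 - 1*4) = -2/(-2 - 4) = -2/(-6) = -2*(-⅙) = ⅓ ≈ 0.33333)
m = 3/116 (m = 1/(-1*⅓*4 + 40) = 1/(-⅓*4 + 40) = 1/(-4/3 + 40) = 1/(116/3) = 3/116 ≈ 0.025862)
(-34/m)⁴ = (-34/3/116)⁴ = (-34*116/3)⁴ = (-3944/3)⁴ = 241962255978496/81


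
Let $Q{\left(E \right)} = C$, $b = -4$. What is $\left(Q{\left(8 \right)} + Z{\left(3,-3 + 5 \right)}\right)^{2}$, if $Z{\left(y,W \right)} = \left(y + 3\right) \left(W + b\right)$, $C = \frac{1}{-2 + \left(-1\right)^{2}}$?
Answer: $169$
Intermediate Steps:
$C = -1$ ($C = \frac{1}{-2 + 1} = \frac{1}{-1} = -1$)
$Q{\left(E \right)} = -1$
$Z{\left(y,W \right)} = \left(-4 + W\right) \left(3 + y\right)$ ($Z{\left(y,W \right)} = \left(y + 3\right) \left(W - 4\right) = \left(3 + y\right) \left(-4 + W\right) = \left(-4 + W\right) \left(3 + y\right)$)
$\left(Q{\left(8 \right)} + Z{\left(3,-3 + 5 \right)}\right)^{2} = \left(-1 + \left(-12 - 12 + 3 \left(-3 + 5\right) + \left(-3 + 5\right) 3\right)\right)^{2} = \left(-1 + \left(-12 - 12 + 3 \cdot 2 + 2 \cdot 3\right)\right)^{2} = \left(-1 + \left(-12 - 12 + 6 + 6\right)\right)^{2} = \left(-1 - 12\right)^{2} = \left(-13\right)^{2} = 169$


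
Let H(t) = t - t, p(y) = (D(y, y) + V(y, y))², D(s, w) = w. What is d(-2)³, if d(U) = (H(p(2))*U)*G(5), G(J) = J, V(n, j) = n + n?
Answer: 0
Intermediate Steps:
V(n, j) = 2*n
p(y) = 9*y² (p(y) = (y + 2*y)² = (3*y)² = 9*y²)
H(t) = 0
d(U) = 0 (d(U) = (0*U)*5 = 0*5 = 0)
d(-2)³ = 0³ = 0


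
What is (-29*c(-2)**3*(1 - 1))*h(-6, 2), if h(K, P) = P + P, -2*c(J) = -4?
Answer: 0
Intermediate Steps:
c(J) = 2 (c(J) = -1/2*(-4) = 2)
h(K, P) = 2*P
(-29*c(-2)**3*(1 - 1))*h(-6, 2) = (-29*2**3*(1 - 1))*(2*2) = -232*0*4 = -29*0*4 = 0*4 = 0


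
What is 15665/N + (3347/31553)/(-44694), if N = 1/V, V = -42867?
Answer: -946985593818134357/1410229782 ≈ -6.7151e+8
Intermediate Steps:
N = -1/42867 (N = 1/(-42867) = -1/42867 ≈ -2.3328e-5)
15665/N + (3347/31553)/(-44694) = 15665/(-1/42867) + (3347/31553)/(-44694) = 15665*(-42867) + (3347*(1/31553))*(-1/44694) = -671511555 + (3347/31553)*(-1/44694) = -671511555 - 3347/1410229782 = -946985593818134357/1410229782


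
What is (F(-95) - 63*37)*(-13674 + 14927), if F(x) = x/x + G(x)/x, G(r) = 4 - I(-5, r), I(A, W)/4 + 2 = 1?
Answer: -277361574/95 ≈ -2.9196e+6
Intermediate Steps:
I(A, W) = -4 (I(A, W) = -8 + 4*1 = -8 + 4 = -4)
G(r) = 8 (G(r) = 4 - 1*(-4) = 4 + 4 = 8)
F(x) = 1 + 8/x (F(x) = x/x + 8/x = 1 + 8/x)
(F(-95) - 63*37)*(-13674 + 14927) = ((8 - 95)/(-95) - 63*37)*(-13674 + 14927) = (-1/95*(-87) - 2331)*1253 = (87/95 - 2331)*1253 = -221358/95*1253 = -277361574/95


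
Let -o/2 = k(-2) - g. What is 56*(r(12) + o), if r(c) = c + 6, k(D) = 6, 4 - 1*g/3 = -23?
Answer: 9408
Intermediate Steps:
g = 81 (g = 12 - 3*(-23) = 12 + 69 = 81)
r(c) = 6 + c
o = 150 (o = -2*(6 - 1*81) = -2*(6 - 81) = -2*(-75) = 150)
56*(r(12) + o) = 56*((6 + 12) + 150) = 56*(18 + 150) = 56*168 = 9408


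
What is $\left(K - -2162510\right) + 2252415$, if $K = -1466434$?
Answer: $2948491$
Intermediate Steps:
$\left(K - -2162510\right) + 2252415 = \left(-1466434 - -2162510\right) + 2252415 = \left(-1466434 + 2162510\right) + 2252415 = 696076 + 2252415 = 2948491$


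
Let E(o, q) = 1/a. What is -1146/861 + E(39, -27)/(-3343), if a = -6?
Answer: -7661869/5756646 ≈ -1.3310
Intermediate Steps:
E(o, q) = -⅙ (E(o, q) = 1/(-6) = -⅙)
-1146/861 + E(39, -27)/(-3343) = -1146/861 - ⅙/(-3343) = -1146*1/861 - ⅙*(-1/3343) = -382/287 + 1/20058 = -7661869/5756646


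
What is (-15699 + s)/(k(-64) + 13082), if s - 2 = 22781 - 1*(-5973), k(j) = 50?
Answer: 13057/13132 ≈ 0.99429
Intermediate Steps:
s = 28756 (s = 2 + (22781 - 1*(-5973)) = 2 + (22781 + 5973) = 2 + 28754 = 28756)
(-15699 + s)/(k(-64) + 13082) = (-15699 + 28756)/(50 + 13082) = 13057/13132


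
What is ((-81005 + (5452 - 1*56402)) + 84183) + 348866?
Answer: 301094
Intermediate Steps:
((-81005 + (5452 - 1*56402)) + 84183) + 348866 = ((-81005 + (5452 - 56402)) + 84183) + 348866 = ((-81005 - 50950) + 84183) + 348866 = (-131955 + 84183) + 348866 = -47772 + 348866 = 301094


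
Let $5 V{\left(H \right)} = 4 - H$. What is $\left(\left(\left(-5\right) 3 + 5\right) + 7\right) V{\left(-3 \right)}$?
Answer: $- \frac{21}{5} \approx -4.2$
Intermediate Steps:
$V{\left(H \right)} = \frac{4}{5} - \frac{H}{5}$ ($V{\left(H \right)} = \frac{4 - H}{5} = \frac{4}{5} - \frac{H}{5}$)
$\left(\left(\left(-5\right) 3 + 5\right) + 7\right) V{\left(-3 \right)} = \left(\left(\left(-5\right) 3 + 5\right) + 7\right) \left(\frac{4}{5} - - \frac{3}{5}\right) = \left(\left(-15 + 5\right) + 7\right) \left(\frac{4}{5} + \frac{3}{5}\right) = \left(-10 + 7\right) \frac{7}{5} = \left(-3\right) \frac{7}{5} = - \frac{21}{5}$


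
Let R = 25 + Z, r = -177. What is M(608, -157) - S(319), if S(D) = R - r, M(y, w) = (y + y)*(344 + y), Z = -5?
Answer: 1157435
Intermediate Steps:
M(y, w) = 2*y*(344 + y) (M(y, w) = (2*y)*(344 + y) = 2*y*(344 + y))
R = 20 (R = 25 - 5 = 20)
S(D) = 197 (S(D) = 20 - 1*(-177) = 20 + 177 = 197)
M(608, -157) - S(319) = 2*608*(344 + 608) - 1*197 = 2*608*952 - 197 = 1157632 - 197 = 1157435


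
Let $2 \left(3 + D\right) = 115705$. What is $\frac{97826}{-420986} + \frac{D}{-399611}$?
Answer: $- \frac{63446175293}{168230636446} \approx -0.37714$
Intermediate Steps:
$D = \frac{115699}{2}$ ($D = -3 + \frac{1}{2} \cdot 115705 = -3 + \frac{115705}{2} = \frac{115699}{2} \approx 57850.0$)
$\frac{97826}{-420986} + \frac{D}{-399611} = \frac{97826}{-420986} + \frac{115699}{2 \left(-399611\right)} = 97826 \left(- \frac{1}{420986}\right) + \frac{115699}{2} \left(- \frac{1}{399611}\right) = - \frac{48913}{210493} - \frac{115699}{799222} = - \frac{63446175293}{168230636446}$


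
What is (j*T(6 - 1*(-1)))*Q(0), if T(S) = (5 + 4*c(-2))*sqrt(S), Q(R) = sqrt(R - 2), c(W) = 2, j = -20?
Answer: -260*I*sqrt(14) ≈ -972.83*I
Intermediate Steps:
Q(R) = sqrt(-2 + R)
T(S) = 13*sqrt(S) (T(S) = (5 + 4*2)*sqrt(S) = (5 + 8)*sqrt(S) = 13*sqrt(S))
(j*T(6 - 1*(-1)))*Q(0) = (-260*sqrt(6 - 1*(-1)))*sqrt(-2 + 0) = (-260*sqrt(6 + 1))*sqrt(-2) = (-260*sqrt(7))*(I*sqrt(2)) = -260*I*sqrt(14)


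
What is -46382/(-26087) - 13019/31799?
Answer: 1135274565/829540513 ≈ 1.3686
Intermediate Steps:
-46382/(-26087) - 13019/31799 = -46382*(-1/26087) - 13019*1/31799 = 46382/26087 - 13019/31799 = 1135274565/829540513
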